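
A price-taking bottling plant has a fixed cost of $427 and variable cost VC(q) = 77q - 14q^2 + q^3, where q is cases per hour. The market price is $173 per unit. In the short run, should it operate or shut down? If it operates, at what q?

Strip out fixed cost: VC = 77q - 14q^2 + q^3. Then AVC = 77 - 14q + q^2 and MC = 77 - 28q + 3q^2.
The AVC parabola has its vertex at q = 14/2 = 7, where AVC = 77 - 14·7 + 7^2 = $28.
Since P = $173 ≥ min AVC = $28, price covers variable cost and the firm should produce.
Solving P = MC: -96 - 28q + 3q^2 = 0 ⇒ q = -8/3 or 12. On the upward-sloping branch, q* = 12.
Check: AVC at q = 12 is $53 ≤ P, so revenue covers variable cost.
Profit = P·q − TC = 173·12 − 1063 = $1013.

Produce at q = 12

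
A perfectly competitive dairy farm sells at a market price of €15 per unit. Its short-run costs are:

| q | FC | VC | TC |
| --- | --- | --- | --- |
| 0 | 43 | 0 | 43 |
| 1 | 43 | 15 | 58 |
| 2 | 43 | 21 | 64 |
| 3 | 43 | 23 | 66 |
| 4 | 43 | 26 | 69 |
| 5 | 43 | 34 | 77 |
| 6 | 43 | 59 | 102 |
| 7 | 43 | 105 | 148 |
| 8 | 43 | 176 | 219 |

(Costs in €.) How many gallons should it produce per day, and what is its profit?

q = 5; profit = -€2

Compute π = P·q − TC at each output: q=0: -43; q=1: -43; q=2: -34; q=3: -21; q=4: -9; q=5: -2; q=6: -12; q=7: -43; q=8: -99.
Profit is maximized at q = 5. AVC there is 34/5 = €6.80 ≤ P, so producing beats shutting down (which would give -€43).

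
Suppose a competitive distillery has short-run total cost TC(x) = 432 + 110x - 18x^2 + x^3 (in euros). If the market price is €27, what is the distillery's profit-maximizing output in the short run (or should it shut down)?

Variable cost is VC = 110x - 18x^2 + x^3, so AVC = VC/x = 110 - 18x + x^2 and MC = dTC/dx = 110 - 36x + 3x^2.
The AVC parabola has its vertex at x = 18/2 = 9, where AVC = 110 - 18·9 + 9^2 = €29.
With P < min AVC (€27 < €29), every unit sold adds to the loss.
Best response: produce nothing and absorb the €432 fixed cost.

Shut down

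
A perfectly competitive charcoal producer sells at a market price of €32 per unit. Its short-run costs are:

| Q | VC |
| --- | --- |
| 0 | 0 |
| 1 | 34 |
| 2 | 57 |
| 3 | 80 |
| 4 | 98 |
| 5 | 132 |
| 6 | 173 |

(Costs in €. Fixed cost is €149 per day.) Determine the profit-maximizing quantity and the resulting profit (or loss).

Compute π = P·Q − TC at each output: Q=0: -149; Q=1: -151; Q=2: -142; Q=3: -133; Q=4: -119; Q=5: -121; Q=6: -130.
Profit is maximized at Q = 4. AVC there is 98/4 = €24.50 ≤ P, so producing beats shutting down (which would give -€149).

Q = 4; profit = -€119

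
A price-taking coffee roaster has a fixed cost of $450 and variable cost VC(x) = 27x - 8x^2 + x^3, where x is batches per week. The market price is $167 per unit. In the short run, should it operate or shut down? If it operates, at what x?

Variable cost is VC = 27x - 8x^2 + x^3, so AVC = VC/x = 27 - 8x + x^2 and MC = dTC/dx = 27 - 16x + 3x^2.
AVC hits its minimum where MC = AVC, at x = 4, giving min AVC = 27 - 8·4 + 4^2 = $11.
P = $167 exceeds min AVC = $11, so the firm stays open.
P = MC gives -140 - 16x + 3x^2 = 0, with roots -14/3 and 10. Take the larger (rising MC): x* = 10.
Check: AVC at x = 10 is $47 ≤ P, so revenue covers variable cost.
Profit = P·x − TC = 167·10 − 920 = $750.

Produce at x = 10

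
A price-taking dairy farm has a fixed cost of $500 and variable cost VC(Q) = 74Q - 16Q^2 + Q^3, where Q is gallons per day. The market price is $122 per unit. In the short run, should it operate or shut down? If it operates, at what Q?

Strip out fixed cost: VC = 74Q - 16Q^2 + Q^3. Then AVC = 74 - 16Q + Q^2 and MC = 74 - 32Q + 3Q^2.
AVC hits its minimum where MC = AVC, at Q = 8, giving min AVC = 74 - 16·8 + 8^2 = $10.
Since P = $122 ≥ min AVC = $10, price covers variable cost and the firm should produce.
Solving P = MC: -48 - 32Q + 3Q^2 = 0 ⇒ Q = -4/3 or 12. On the upward-sloping branch, Q* = 12.
Check: AVC at Q = 12 is $26 ≤ P, so revenue covers variable cost.
Profit = P·Q − TC = 122·12 − 812 = $652.

Produce at Q = 12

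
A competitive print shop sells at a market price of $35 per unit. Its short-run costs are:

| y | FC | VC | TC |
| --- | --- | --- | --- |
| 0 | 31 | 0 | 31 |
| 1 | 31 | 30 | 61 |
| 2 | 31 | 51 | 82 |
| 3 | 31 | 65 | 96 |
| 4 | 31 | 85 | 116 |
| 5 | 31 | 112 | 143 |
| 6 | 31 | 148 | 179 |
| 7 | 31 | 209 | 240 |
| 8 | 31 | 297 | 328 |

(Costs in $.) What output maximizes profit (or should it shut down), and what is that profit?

y = 5; profit = $32

Profit at each row (π = 35y − TC): y=0: -31; y=1: -26; y=2: -12; y=3: 9; y=4: 24; y=5: 32; y=6: 31; y=7: 5; y=8: -48.
Profit is maximized at y = 5. AVC there is 112/5 = $22.40 ≤ P, so producing beats shutting down (which would give -$31).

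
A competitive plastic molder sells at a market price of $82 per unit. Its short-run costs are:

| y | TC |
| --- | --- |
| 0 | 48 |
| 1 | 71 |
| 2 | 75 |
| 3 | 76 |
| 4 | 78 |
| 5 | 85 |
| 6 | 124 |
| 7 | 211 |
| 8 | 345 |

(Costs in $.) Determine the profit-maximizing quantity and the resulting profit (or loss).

Profit at each row (π = 82y − TC): y=0: -48; y=1: 11; y=2: 89; y=3: 170; y=4: 250; y=5: 325; y=6: 368; y=7: 363; y=8: 311.
Profit is maximized at y = 6. AVC there is 76/6 = $12.67 ≤ P, so producing beats shutting down (which would give -$48).

y = 6; profit = $368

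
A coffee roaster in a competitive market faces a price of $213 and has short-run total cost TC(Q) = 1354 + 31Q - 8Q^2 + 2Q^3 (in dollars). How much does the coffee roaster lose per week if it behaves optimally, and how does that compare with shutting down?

Profit = -$374 at Q = 7

AVC = 31 - 8Q + 2Q^2 has its minimum $23 at Q = 2; price $213 clears that bar, so the firm operates.
MC = 31 - 16Q + 6Q^2. Setting P = MC and taking the root on the rising branch gives Q* = 7.
TR = 213·7 = 1491. TC = 1354 + 511 = 1865. Profit = 1491 − 1865 = -$374.
By producing, the firm covers all variable cost plus $980 of fixed cost; shutting down would lose the full $1354.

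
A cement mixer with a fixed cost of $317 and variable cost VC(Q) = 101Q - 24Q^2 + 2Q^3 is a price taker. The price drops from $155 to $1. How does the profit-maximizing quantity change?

MC = 101 - 48Q + 6Q^2; the shutdown threshold is min AVC = $29 (at Q = 6).
At P = $155 ≥ min AVC, set P = MC on the rising branch: Q = 9.
At P = $1 < min AVC = $29, price no longer covers variable cost at any output, so the firm shuts down: Q = 0.

Output falls from 9 to 0 (the firm shuts down)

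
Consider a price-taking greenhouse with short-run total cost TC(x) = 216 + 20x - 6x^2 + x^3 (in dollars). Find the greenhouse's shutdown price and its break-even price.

Shutdown price = min AVC. AVC = 20 - 6x + x^2, with vertex at x = 3 and minimum $11.
ATC = 216/x + 20 - 6x + x^2. Setting dATC/dx = −216/x^2 − 6 + 2x = 0 gives x = 6 (since 2·6^3 − 6·6^2 = 216).
min ATC = 216/6 + 20 − 6·6 + 6^2 = $56. That is the break-even price.
Between these two prices the firm operates at a loss; above $56 it earns a profit.

Shutdown price = $11; break-even price = $56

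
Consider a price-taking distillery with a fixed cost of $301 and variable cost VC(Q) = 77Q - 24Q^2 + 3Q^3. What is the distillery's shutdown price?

Short-run supply begins at min AVC. From VC = 77Q - 24Q^2 + 3Q^3, AVC = 77 - 24Q + 3Q^2.
dAVC/dQ = -24 + 6Q = 0 gives Q = 4. min AVC = 77 - 24·4 + 3·4^2 = 29.
For P < $29 the firm produces nothing.

$29 per unit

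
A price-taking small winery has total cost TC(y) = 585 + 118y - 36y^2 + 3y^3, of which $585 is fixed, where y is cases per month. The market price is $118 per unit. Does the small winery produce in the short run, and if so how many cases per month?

Strip out fixed cost: VC = 118y - 36y^2 + 3y^3. Then AVC = 118 - 36y + 3y^2 and MC = 118 - 72y + 9y^2.
The AVC parabola has its vertex at y = 36/6 = 6, where AVC = 118 - 36·6 + 3·6^2 = $10.
Because $118 ≥ $10, revenue can cover variable cost; the firm operates.
P = MC gives -72y + 9y^2 = 0, with roots 0 and 8. Take the larger (rising MC): y* = 8.
Check: AVC at y = 8 is $22 ≤ P, so revenue covers variable cost.
Profit = P·y − TC = 118·8 − 761 = $183.

Produce at y = 8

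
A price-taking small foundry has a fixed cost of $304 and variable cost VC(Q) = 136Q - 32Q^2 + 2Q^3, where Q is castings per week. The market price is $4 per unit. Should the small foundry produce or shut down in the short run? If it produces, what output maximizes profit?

From TC, MC = TC'(Q) = 136 - 64Q + 6Q^2 and AVC = VC/Q = 136 - 32Q + 2Q^2.
AVC is minimized where dAVC/dQ = -32 + 4Q = 0, at Q = 8; min AVC = 136 - 32·8 + 2·8^2 = $8.
With P < min AVC ($4 < $8), every unit sold adds to the loss.
Best response: produce nothing and absorb the $304 fixed cost.

Shut down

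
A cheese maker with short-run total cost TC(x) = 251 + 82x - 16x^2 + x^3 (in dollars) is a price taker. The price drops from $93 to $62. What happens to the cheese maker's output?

MC = 82 - 32x + 3x^2; the shutdown threshold is min AVC = $18 (at x = 8).
At P = $93 ≥ min AVC, set P = MC on the rising branch: x = 11.
At P = $62 ≥ min AVC, set P = MC: x = 10. The firm stays open but cuts output.

Output falls from 11 to 10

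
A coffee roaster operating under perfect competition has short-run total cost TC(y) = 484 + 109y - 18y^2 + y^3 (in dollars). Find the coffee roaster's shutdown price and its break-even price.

Shutdown price = $28; break-even price = $76

Shutdown price = min AVC. AVC = 109 - 18y + y^2, with vertex at y = 9 and minimum $28.
ATC = 484/y + 109 - 18y + y^2. Setting dATC/dy = −484/y^2 − 18 + 2y = 0 gives y = 11 (since 2·11^3 − 18·11^2 = 484).
min ATC = 484/11 + 109 − 18·11 + 11^2 = $76. That is the break-even price.
For $28 ≤ P < $76 the firm produces at a loss; below $28 it shuts down.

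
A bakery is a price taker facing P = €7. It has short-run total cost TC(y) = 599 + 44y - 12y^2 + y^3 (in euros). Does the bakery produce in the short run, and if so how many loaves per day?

Variable cost is VC = 44y - 12y^2 + y^3, so AVC = VC/y = 44 - 12y + y^2 and MC = dTC/dy = 44 - 24y + 3y^2.
AVC is minimized where dAVC/dy = -12 + 2y = 0, at y = 6; min AVC = 44 - 12·6 + 6^2 = €8.
P = €7 lies below min AVC = €8; no output level covers variable cost.
Best response: produce nothing and absorb the €599 fixed cost.

Shut down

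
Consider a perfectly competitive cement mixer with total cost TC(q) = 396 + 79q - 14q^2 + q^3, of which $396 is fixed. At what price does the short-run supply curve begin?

$30 per unit

The firm shuts down when price falls below the minimum of average variable cost. AVC = VC/q = 79 - 14q + q^2.
dAVC/dq = -14 + 2q = 0 gives q = 7. min AVC = 79 - 14·7 + 7^2 = 30.
For P < $30 the firm produces nothing.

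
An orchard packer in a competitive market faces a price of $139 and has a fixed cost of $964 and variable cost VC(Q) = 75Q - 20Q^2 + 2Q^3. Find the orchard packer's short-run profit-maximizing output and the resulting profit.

Profit = -$196 at Q = 8

AVC = 75 - 20Q + 2Q^2 has its minimum $25 at Q = 5; price $139 clears that bar, so the firm operates.
MC = 75 - 40Q + 6Q^2. Setting P = MC and taking the root on the rising branch gives Q* = 8.
TR = 139·8 = 1112. TC = 964 + 344 = 1308. Profit = 1112 − 1308 = -$196.
By producing, the firm covers all variable cost plus $768 of fixed cost; shutting down would lose the full $964.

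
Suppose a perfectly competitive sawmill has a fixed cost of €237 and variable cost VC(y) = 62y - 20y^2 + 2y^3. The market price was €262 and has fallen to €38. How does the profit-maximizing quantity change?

AVC = 62 - 20y + 2y^2, minimized at y = 5 where min AVC = €12. MC = 62 - 40y + 6y^2.
With P = €262 above the shutdown price, P = MC gives y = 10.
At P = €38 ≥ min AVC, set P = MC: y = 6. The firm stays open but cuts output.

Output falls from 10 to 6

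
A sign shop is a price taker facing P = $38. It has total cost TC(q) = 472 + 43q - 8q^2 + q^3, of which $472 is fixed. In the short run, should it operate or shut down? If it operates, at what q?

Variable cost is VC = 43q - 8q^2 + q^3, so AVC = VC/q = 43 - 8q + q^2 and MC = dTC/dq = 43 - 16q + 3q^2.
AVC hits its minimum where MC = AVC, at q = 4, giving min AVC = 43 - 8·4 + 4^2 = $27.
P = $38 exceeds min AVC = $27, so the firm stays open.
P = MC gives 5 - 16q + 3q^2 = 0, with roots 1/3 and 5. Take the larger (rising MC): q* = 5.
Check: AVC at q = 5 is $28 ≤ P, so revenue covers variable cost.
Profit = P·q − TC = 38·5 − 612 = -$422, a loss, but smaller than the $472 fixed cost the firm would lose by shutting down.

Produce at q = 5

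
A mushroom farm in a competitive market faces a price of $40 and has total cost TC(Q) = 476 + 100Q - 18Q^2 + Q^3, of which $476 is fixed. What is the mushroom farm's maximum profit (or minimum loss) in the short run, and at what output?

AVC = 100 - 18Q + Q^2; min AVC = $19 at Q = 9. Since P = $40 ≥ min AVC, the firm produces.
With MC = 100 - 36Q + 3Q^2, P = MC on the upward-sloping part at Q* = 10.
TR = 40·10 = 400. TC = 476 + 200 = 676. Profit = 400 − 676 = -$276.
By producing, the firm covers all variable cost plus $200 of fixed cost; shutting down would lose the full $476.

Profit = -$276 at Q = 10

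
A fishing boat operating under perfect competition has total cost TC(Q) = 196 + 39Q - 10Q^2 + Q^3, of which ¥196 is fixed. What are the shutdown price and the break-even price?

Shutdown price = min AVC. AVC = 39 - 10Q + Q^2, with vertex at Q = 5 and minimum ¥14.
ATC = 196/Q + 39 - 10Q + Q^2. Setting dATC/dQ = −196/Q^2 − 10 + 2Q = 0 gives Q = 7 (since 2·7^3 − 10·7^2 = 196).
min ATC = 196/7 + 39 − 10·7 + 7^2 = ¥46. That is the break-even price.
For ¥14 ≤ P < ¥46 the firm produces at a loss; below ¥14 it shuts down.

Shutdown price = ¥14; break-even price = ¥46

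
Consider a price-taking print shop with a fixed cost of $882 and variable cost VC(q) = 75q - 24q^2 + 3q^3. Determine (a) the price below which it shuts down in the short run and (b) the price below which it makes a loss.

AVC = 75 - 24q + 3q^2; minimized at q = 4, giving min AVC = $27. That is the shutdown price.
ATC = 882/q + 75 - 24q + 3q^2. Setting dATC/dq = −882/q^2 − 24 + 6q = 0 gives q = 7 (since 6·7^3 − 24·7^2 = 882).
min ATC = 882/7 + 75 − 24·7 + 3·7^2 = $180. That is the break-even price.
Between these two prices the firm operates at a loss; above $180 it earns a profit.

Shutdown price = $27; break-even price = $180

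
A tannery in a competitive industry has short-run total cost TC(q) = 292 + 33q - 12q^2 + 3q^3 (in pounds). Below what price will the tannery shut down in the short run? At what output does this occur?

The firm shuts down when price falls below the minimum of average variable cost. AVC = VC/q = 33 - 12q + 3q^2.
dAVC/dq = -12 + 6q = 0 gives q = 2. min AVC = 33 - 12·2 + 3·2^2 = 21.
So the shutdown price is £21.

£21 per unit, at q = 2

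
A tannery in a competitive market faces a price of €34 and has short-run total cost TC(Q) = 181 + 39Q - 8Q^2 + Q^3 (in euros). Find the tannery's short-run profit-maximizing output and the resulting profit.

AVC = 39 - 8Q + Q^2; min AVC = €23 at Q = 4. Since P = €34 ≥ min AVC, the firm produces.
With MC = 39 - 16Q + 3Q^2, P = MC on the upward-sloping part at Q* = 5.
TR = 34·5 = 170. TC = 181 + 120 = 301. Profit = 170 − 301 = -€131.
Shutting down would mean losing the fixed cost of €181, so operating at a loss of €131 is better by €50.

Profit = -€131 at Q = 5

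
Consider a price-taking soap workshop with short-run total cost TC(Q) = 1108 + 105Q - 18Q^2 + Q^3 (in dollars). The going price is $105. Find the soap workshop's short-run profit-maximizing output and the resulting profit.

Profit = -$244 at Q = 12

AVC = 105 - 18Q + Q^2 has its minimum $24 at Q = 9; price $105 clears that bar, so the firm operates.
MC = 105 - 36Q + 3Q^2. Setting P = MC and taking the root on the rising branch gives Q* = 12.
TR = 105·12 = 1260. TC = 1108 + 396 = 1504. Profit = 1260 − 1504 = -$244.
That loss of $244 beats the $1108 the firm would lose by shutting down; producing recovers $864 of fixed cost.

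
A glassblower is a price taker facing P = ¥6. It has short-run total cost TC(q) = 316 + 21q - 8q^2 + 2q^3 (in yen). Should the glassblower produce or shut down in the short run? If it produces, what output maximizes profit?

Shut down

Strip out fixed cost: VC = 21q - 8q^2 + 2q^3. Then AVC = 21 - 8q + 2q^2 and MC = 21 - 16q + 6q^2.
AVC is minimized where dAVC/dq = -8 + 4q = 0, at q = 2; min AVC = 21 - 8·2 + 2·2^2 = ¥13.
With P < min AVC (¥6 < ¥13), every unit sold adds to the loss.
Shutting down limits the loss to fixed cost, ¥316.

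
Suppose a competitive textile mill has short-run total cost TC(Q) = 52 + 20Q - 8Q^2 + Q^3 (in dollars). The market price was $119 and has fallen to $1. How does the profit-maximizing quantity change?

Output falls from 9 to 0 (the firm shuts down)

AVC = 20 - 8Q + Q^2, minimized at Q = 4 where min AVC = $4. MC = 20 - 16Q + 3Q^2.
At P = $119 ≥ min AVC, set P = MC on the rising branch: Q = 9.
At P = $1 < min AVC = $4, price no longer covers variable cost at any output, so the firm shuts down: Q = 0.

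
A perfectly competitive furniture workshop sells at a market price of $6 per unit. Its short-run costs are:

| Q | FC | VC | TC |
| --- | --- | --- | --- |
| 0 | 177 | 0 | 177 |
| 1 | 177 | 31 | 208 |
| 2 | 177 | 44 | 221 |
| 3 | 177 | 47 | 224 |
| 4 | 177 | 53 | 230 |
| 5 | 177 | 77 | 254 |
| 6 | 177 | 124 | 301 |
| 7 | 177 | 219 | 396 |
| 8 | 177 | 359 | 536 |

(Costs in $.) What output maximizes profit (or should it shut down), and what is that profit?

Tabulate TR − TC: Q=0: -177; Q=1: -202; Q=2: -209; Q=3: -206; Q=4: -206; Q=5: -224; Q=6: -265; Q=7: -354; Q=8: -488.
Profit is highest at Q = 0. Equivalently, the lowest AVC in the table is 53/4 ≈ $13.25 at Q = 4, and P = $6 falls below it — price never covers variable cost, so the firm shuts down and loses only its fixed cost.

Q = 0 (shut down); profit = -$177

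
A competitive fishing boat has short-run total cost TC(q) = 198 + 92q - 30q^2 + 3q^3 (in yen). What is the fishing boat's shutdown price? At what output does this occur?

The shutdown price is the minimum of AVC. VC = 92q - 30q^2 + 3q^3, so AVC = 92 - 30q + 3q^2.
At the minimum of AVC, MC = AVC. MC = 92 - 60q + 9q^2; setting MC = AVC gives 6q^2 - 30q = 0, so q = 5. min AVC = 17.
So the shutdown price is ¥17.

¥17 per unit, at q = 5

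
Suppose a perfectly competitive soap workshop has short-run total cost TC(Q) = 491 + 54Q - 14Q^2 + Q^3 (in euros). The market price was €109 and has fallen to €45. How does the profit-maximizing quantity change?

AVC = 54 - 14Q + Q^2, minimized at Q = 7 where min AVC = €5. MC = 54 - 28Q + 3Q^2.
With P = €109 above the shutdown price, P = MC gives Q = 11.
At P = €45 ≥ min AVC, set P = MC: Q = 9. The firm stays open but cuts output.

Output falls from 11 to 9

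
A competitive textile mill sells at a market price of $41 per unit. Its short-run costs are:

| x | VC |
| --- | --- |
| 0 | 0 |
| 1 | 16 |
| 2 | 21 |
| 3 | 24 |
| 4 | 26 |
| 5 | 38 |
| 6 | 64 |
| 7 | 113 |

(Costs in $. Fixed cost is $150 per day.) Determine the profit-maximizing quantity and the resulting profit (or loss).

Compute π = P·x − TC at each output: x=0: -150; x=1: -125; x=2: -89; x=3: -51; x=4: -12; x=5: 17; x=6: 32; x=7: 24.
Profit is maximized at x = 6. AVC there is 64/6 = $10.67 ≤ P, so producing beats shutting down (which would give -$150).

x = 6; profit = $32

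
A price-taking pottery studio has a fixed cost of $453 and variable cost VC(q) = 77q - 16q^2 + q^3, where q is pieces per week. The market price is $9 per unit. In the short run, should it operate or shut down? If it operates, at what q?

Shut down

From TC, MC = TC'(q) = 77 - 32q + 3q^2 and AVC = VC/q = 77 - 16q + q^2.
AVC is minimized where dAVC/dq = -16 + 2q = 0, at q = 8; min AVC = 77 - 16·8 + 8^2 = $13.
Since P = $9 < min AVC = $13, price fails to cover variable cost at any output.
The firm minimizes its loss by shutting down and losing only its fixed cost of $453.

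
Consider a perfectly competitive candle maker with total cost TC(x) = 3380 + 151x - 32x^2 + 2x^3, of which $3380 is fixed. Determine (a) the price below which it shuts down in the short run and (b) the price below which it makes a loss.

Shutdown price = $23; break-even price = $333

Shutdown price = min AVC. AVC = 151 - 32x + 2x^2, with vertex at x = 8 and minimum $23.
ATC = 3380/x + 151 - 32x + 2x^2. Setting dATC/dx = −3380/x^2 − 32 + 4x = 0 gives x = 13 (since 4·13^3 − 32·13^2 = 3380).
min ATC = 3380/13 + 151 − 32·13 + 2·13^2 = $333. That is the break-even price.
For $23 ≤ P < $333 the firm produces at a loss; below $23 it shuts down.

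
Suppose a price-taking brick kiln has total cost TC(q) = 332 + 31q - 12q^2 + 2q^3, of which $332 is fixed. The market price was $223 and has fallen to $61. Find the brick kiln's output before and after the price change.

Output falls from 8 to 5

AVC = 31 - 12q + 2q^2, minimized at q = 3 where min AVC = $13. MC = 31 - 24q + 6q^2.
At P = $223 ≥ min AVC, set P = MC on the rising branch: q = 8.
At P = $61 ≥ min AVC, set P = MC: q = 5. The firm stays open but cuts output.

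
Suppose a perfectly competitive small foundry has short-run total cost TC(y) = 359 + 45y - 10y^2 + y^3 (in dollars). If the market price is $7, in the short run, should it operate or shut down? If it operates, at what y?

Shut down

Strip out fixed cost: VC = 45y - 10y^2 + y^3. Then AVC = 45 - 10y + y^2 and MC = 45 - 20y + 3y^2.
AVC is minimized where dAVC/dy = -10 + 2y = 0, at y = 5; min AVC = 45 - 10·5 + 5^2 = $20.
Since P = $7 < min AVC = $20, price fails to cover variable cost at any output.
The firm minimizes its loss by shutting down and losing only its fixed cost of $359.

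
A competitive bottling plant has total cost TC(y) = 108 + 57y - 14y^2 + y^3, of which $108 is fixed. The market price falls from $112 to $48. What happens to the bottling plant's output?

Output falls from 11 to 9

MC = 57 - 28y + 3y^2; the shutdown threshold is min AVC = $8 (at y = 7).
With P = $112 above the shutdown price, P = MC gives y = 11.
At P = $48 ≥ min AVC, set P = MC: y = 9. The firm stays open but cuts output.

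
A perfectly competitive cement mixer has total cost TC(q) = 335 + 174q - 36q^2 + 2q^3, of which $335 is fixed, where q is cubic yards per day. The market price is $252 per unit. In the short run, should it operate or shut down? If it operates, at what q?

Produce at q = 13

From TC, MC = TC'(q) = 174 - 72q + 6q^2 and AVC = VC/q = 174 - 36q + 2q^2.
The AVC parabola has its vertex at q = 36/4 = 9, where AVC = 174 - 36·9 + 2·9^2 = $12.
Since P = $252 ≥ min AVC = $12, price covers variable cost and the firm should produce.
Set P = MC: 252 = 174 - 72q + 6q^2 → -78 - 72q + 6q^2 = 0. The roots are q = -1 and q = 13; the profit-maximizing output is on the rising part of MC, so q* = 13.
Check: AVC at q = 13 is $44 ≤ P, so revenue covers variable cost.
Profit = P·q − TC = 252·13 − 907 = $2369.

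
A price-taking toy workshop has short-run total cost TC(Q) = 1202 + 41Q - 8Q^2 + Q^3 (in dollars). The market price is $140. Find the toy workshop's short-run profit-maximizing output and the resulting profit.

Profit = -$392 at Q = 9

AVC = 41 - 8Q + Q^2 has its minimum $25 at Q = 4; price $140 clears that bar, so the firm operates.
MC = 41 - 16Q + 3Q^2. Setting P = MC and taking the root on the rising branch gives Q* = 9.
TR = 140·9 = 1260. TC = 1202 + 450 = 1652. Profit = 1260 − 1652 = -$392.
That loss of $392 beats the $1202 the firm would lose by shutting down; producing recovers $810 of fixed cost.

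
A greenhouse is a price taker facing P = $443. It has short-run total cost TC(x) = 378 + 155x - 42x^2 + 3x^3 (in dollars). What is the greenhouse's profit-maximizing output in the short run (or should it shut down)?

Strip out fixed cost: VC = 155x - 42x^2 + 3x^3. Then AVC = 155 - 42x + 3x^2 and MC = 155 - 84x + 9x^2.
AVC hits its minimum where MC = AVC, at x = 7, giving min AVC = 155 - 42·7 + 3·7^2 = $8.
Because $443 ≥ $8, revenue can cover variable cost; the firm operates.
P = MC gives -288 - 84x + 9x^2 = 0, with roots -8/3 and 12. Take the larger (rising MC): x* = 12.
Check: AVC at x = 12 is $83 ≤ P, so revenue covers variable cost.
Profit = P·x − TC = 443·12 − 1374 = $3942.

Produce at x = 12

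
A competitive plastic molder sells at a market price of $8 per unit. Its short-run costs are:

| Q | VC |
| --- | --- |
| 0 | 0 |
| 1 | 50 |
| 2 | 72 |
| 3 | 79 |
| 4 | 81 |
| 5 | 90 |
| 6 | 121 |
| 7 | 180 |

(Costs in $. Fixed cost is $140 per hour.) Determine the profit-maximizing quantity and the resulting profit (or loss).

Q = 0 (shut down); profit = -$140

Compute π = P·Q − TC at each output: Q=0: -140; Q=1: -182; Q=2: -196; Q=3: -195; Q=4: -189; Q=5: -190; Q=6: -213; Q=7: -264.
Profit is highest at Q = 0. Equivalently, the lowest AVC in the table is 90/5 ≈ $18 at Q = 5, and P = $8 falls below it — price never covers variable cost, so the firm shuts down and loses only its fixed cost.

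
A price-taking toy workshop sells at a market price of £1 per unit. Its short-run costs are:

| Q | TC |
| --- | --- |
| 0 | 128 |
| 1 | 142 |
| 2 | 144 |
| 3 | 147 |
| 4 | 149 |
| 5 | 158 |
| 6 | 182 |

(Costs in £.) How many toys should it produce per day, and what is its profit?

Q = 0 (shut down); profit = -£128

Compute π = P·Q − TC at each output: Q=0: -128; Q=1: -141; Q=2: -142; Q=3: -144; Q=4: -145; Q=5: -153; Q=6: -176.
Profit is highest at Q = 0. Equivalently, the lowest AVC in the table is 21/4 ≈ £5.25 at Q = 4, and P = £1 falls below it — price never covers variable cost, so the firm shuts down and loses only its fixed cost.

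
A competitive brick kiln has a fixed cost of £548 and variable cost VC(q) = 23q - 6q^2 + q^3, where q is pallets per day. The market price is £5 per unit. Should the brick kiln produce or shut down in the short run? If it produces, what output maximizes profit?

Strip out fixed cost: VC = 23q - 6q^2 + q^3. Then AVC = 23 - 6q + q^2 and MC = 23 - 12q + 3q^2.
AVC hits its minimum where MC = AVC, at q = 3, giving min AVC = 23 - 6·3 + 3^2 = £14.
With P < min AVC (£5 < £14), every unit sold adds to the loss.
Shutting down limits the loss to fixed cost, £548.

Shut down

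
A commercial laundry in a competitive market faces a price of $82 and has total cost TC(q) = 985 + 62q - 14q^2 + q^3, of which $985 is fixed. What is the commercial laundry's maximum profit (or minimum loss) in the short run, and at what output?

Profit = -$385 at q = 10

AVC = 62 - 14q + q^2 has its minimum $13 at q = 7; price $82 clears that bar, so the firm operates.
With MC = 62 - 28q + 3q^2, P = MC on the upward-sloping part at q* = 10.
TR = 82·10 = 820. TC = 985 + 220 = 1205. Profit = 820 − 1205 = -$385.
That loss of $385 beats the $985 the firm would lose by shutting down; producing recovers $600 of fixed cost.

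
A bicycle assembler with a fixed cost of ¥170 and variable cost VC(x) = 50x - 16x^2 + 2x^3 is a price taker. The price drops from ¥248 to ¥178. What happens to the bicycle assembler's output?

Output falls from 9 to 8

MC = 50 - 32x + 6x^2; the shutdown threshold is min AVC = ¥18 (at x = 4).
With P = ¥248 above the shutdown price, P = MC gives x = 9.
At P = ¥178 ≥ min AVC, set P = MC: x = 8. The firm stays open but cuts output.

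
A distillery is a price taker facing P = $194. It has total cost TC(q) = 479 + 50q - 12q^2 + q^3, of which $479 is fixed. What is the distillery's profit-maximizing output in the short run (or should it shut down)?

From TC, MC = TC'(q) = 50 - 24q + 3q^2 and AVC = VC/q = 50 - 12q + q^2.
AVC hits its minimum where MC = AVC, at q = 6, giving min AVC = 50 - 12·6 + 6^2 = $14.
Because $194 ≥ $14, revenue can cover variable cost; the firm operates.
P = MC gives -144 - 24q + 3q^2 = 0, with roots -4 and 12. Take the larger (rising MC): q* = 12.
Check: AVC at q = 12 is $50 ≤ P, so revenue covers variable cost.
Profit = P·q − TC = 194·12 − 1079 = $1249.

Produce at q = 12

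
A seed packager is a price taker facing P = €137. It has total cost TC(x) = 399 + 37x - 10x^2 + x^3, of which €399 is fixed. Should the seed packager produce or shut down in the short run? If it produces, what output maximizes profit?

Produce at x = 10

Strip out fixed cost: VC = 37x - 10x^2 + x^3. Then AVC = 37 - 10x + x^2 and MC = 37 - 20x + 3x^2.
AVC hits its minimum where MC = AVC, at x = 5, giving min AVC = 37 - 10·5 + 5^2 = €12.
P = €137 exceeds min AVC = €12, so the firm stays open.
P = MC gives -100 - 20x + 3x^2 = 0, with roots -10/3 and 10. Take the larger (rising MC): x* = 10.
Check: AVC at x = 10 is €37 ≤ P, so revenue covers variable cost.
Profit = P·x − TC = 137·10 − 769 = €601.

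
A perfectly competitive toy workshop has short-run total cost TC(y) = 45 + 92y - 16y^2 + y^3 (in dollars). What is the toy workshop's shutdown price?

$28 per unit

The firm shuts down when price falls below the minimum of average variable cost. AVC = VC/y = 92 - 16y + y^2.
dAVC/dy = -16 + 2y = 0 gives y = 8. min AVC = 92 - 16·8 + 8^2 = 28.
So the shutdown price is $28.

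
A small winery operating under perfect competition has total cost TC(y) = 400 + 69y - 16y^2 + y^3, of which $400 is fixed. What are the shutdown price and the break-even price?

Shutdown price = $5; break-even price = $49

Shutdown price = min AVC. AVC = 69 - 16y + y^2, with vertex at y = 8 and minimum $5.
ATC = 400/y + 69 - 16y + y^2. Setting dATC/dy = −400/y^2 − 16 + 2y = 0 gives y = 10 (since 2·10^3 − 16·10^2 = 400).
min ATC = 400/10 + 69 − 16·10 + 10^2 = $49. That is the break-even price.
Between these two prices the firm operates at a loss; above $49 it earns a profit.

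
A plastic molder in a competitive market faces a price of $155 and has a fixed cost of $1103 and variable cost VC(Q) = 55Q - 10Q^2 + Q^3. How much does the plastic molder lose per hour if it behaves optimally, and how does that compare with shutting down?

Profit = -$103 at Q = 10

AVC = 55 - 10Q + Q^2; min AVC = $30 at Q = 5. Since P = $155 ≥ min AVC, the firm produces.
With MC = 55 - 20Q + 3Q^2, P = MC on the upward-sloping part at Q* = 10.
TR = 155·10 = 1550. TC = 1103 + 550 = 1653. Profit = 1550 − 1653 = -$103.
Shutting down would mean losing the fixed cost of $1103, so operating at a loss of $103 is better by $1000.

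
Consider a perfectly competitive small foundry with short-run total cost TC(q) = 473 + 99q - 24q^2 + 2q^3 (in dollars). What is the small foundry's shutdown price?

$27 per unit

The shutdown price is the minimum of AVC. VC = 99q - 24q^2 + 2q^3, so AVC = 99 - 24q + 2q^2.
dAVC/dq = -24 + 4q = 0 gives q = 6. min AVC = 99 - 24·6 + 2·6^2 = 27.
The firm shuts down for any P below $27.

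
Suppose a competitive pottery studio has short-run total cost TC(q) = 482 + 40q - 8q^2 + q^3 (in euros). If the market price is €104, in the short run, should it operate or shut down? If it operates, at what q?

Produce at q = 8

From TC, MC = TC'(q) = 40 - 16q + 3q^2 and AVC = VC/q = 40 - 8q + q^2.
AVC hits its minimum where MC = AVC, at q = 4, giving min AVC = 40 - 8·4 + 4^2 = €24.
P = €104 exceeds min AVC = €24, so the firm stays open.
Solving P = MC: -64 - 16q + 3q^2 = 0 ⇒ q = -8/3 or 8. On the upward-sloping branch, q* = 8.
Check: AVC at q = 8 is €40 ≤ P, so revenue covers variable cost.
Profit = P·q − TC = 104·8 − 802 = €30.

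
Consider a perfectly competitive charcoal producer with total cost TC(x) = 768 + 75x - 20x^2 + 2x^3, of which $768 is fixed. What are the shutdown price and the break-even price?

Shutdown price = min AVC. AVC = 75 - 20x + 2x^2, with vertex at x = 5 and minimum $25.
ATC = 768/x + 75 - 20x + 2x^2. Setting dATC/dx = −768/x^2 − 20 + 4x = 0 gives x = 8 (since 4·8^3 − 20·8^2 = 768).
min ATC = 768/8 + 75 − 20·8 + 2·8^2 = $139. That is the break-even price.
For $25 ≤ P < $139 the firm produces at a loss; below $25 it shuts down.

Shutdown price = $25; break-even price = $139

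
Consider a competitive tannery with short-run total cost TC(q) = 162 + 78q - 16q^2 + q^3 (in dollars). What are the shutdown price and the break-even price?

Shutdown price = $14; break-even price = $33

Shutdown price = min AVC. AVC = 78 - 16q + q^2, with vertex at q = 8 and minimum $14.
ATC = 162/q + 78 - 16q + q^2. Setting dATC/dq = −162/q^2 − 16 + 2q = 0 gives q = 9 (since 2·9^3 − 16·9^2 = 162).
min ATC = 162/9 + 78 − 16·9 + 9^2 = $33. That is the break-even price.
For $14 ≤ P < $33 the firm produces at a loss; below $14 it shuts down.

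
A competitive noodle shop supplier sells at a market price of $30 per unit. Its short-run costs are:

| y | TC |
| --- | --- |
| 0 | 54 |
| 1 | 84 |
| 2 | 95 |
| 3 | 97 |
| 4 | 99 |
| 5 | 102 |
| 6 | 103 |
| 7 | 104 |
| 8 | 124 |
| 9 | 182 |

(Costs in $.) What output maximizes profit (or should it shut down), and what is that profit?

Profit at each row (π = 30y − TC): y=0: -54; y=1: -54; y=2: -35; y=3: -7; y=4: 21; y=5: 48; y=6: 77; y=7: 106; y=8: 116; y=9: 88.
Profit is maximized at y = 8. AVC there is 70/8 = $8.75 ≤ P, so producing beats shutting down (which would give -$54).

y = 8; profit = $116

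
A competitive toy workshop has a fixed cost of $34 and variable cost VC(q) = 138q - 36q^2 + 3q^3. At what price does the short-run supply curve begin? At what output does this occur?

$30 per unit, at q = 6

The shutdown price is the minimum of AVC. VC = 138q - 36q^2 + 3q^3, so AVC = 138 - 36q + 3q^2.
dAVC/dq = -36 + 6q = 0 gives q = 6. min AVC = 138 - 36·6 + 3·6^2 = 30.
So the shutdown price is $30.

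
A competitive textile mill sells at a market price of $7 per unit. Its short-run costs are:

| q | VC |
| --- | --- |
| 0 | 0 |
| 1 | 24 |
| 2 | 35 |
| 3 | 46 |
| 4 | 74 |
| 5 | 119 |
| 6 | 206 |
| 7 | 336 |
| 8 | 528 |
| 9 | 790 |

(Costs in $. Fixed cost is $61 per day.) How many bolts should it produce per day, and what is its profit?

q = 0 (shut down); profit = -$61

Profit at each row (π = 7q − TC): q=0: -61; q=1: -78; q=2: -82; q=3: -86; q=4: -107; q=5: -145; q=6: -225; q=7: -348; q=8: -533; q=9: -788.
Profit is highest at q = 0. Equivalently, the lowest AVC in the table is 46/3 ≈ $15.33 at q = 3, and P = $7 falls below it — price never covers variable cost, so the firm shuts down and loses only its fixed cost.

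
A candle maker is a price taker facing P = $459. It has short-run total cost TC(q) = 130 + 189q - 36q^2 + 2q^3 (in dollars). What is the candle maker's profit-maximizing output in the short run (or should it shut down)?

Produce at q = 15

From TC, MC = TC'(q) = 189 - 72q + 6q^2 and AVC = VC/q = 189 - 36q + 2q^2.
AVC is minimized where dAVC/dq = -36 + 4q = 0, at q = 9; min AVC = 189 - 36·9 + 2·9^2 = $27.
P = $459 exceeds min AVC = $27, so the firm stays open.
Solving P = MC: -270 - 72q + 6q^2 = 0 ⇒ q = -3 or 15. On the upward-sloping branch, q* = 15.
Check: AVC at q = 15 is $99 ≤ P, so revenue covers variable cost.
Profit = P·q − TC = 459·15 − 1615 = $5270.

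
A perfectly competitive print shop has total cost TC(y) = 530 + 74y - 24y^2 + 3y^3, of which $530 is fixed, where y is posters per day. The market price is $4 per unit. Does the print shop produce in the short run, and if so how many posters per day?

Shut down

From TC, MC = TC'(y) = 74 - 48y + 9y^2 and AVC = VC/y = 74 - 24y + 3y^2.
AVC hits its minimum where MC = AVC, at y = 4, giving min AVC = 74 - 24·4 + 3·4^2 = $26.
With P < min AVC ($4 < $26), every unit sold adds to the loss.
Best response: produce nothing and absorb the $530 fixed cost.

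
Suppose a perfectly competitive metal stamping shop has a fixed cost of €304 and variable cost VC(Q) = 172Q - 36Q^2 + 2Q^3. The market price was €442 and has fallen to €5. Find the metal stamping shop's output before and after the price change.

Output falls from 15 to 0 (the firm shuts down)

AVC = 172 - 36Q + 2Q^2, minimized at Q = 9 where min AVC = €10. MC = 172 - 72Q + 6Q^2.
With P = €442 above the shutdown price, P = MC gives Q = 15.
At P = €5 < min AVC = €10, price no longer covers variable cost at any output, so the firm shuts down: Q = 0.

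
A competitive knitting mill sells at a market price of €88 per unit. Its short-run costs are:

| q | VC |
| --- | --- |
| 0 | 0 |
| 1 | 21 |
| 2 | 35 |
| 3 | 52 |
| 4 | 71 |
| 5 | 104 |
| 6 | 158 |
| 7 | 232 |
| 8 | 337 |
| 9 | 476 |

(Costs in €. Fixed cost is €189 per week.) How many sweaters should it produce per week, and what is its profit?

Tabulate TR − TC: q=0: -189; q=1: -122; q=2: -48; q=3: 23; q=4: 92; q=5: 147; q=6: 181; q=7: 195; q=8: 178; q=9: 127.
Profit is maximized at q = 7. AVC there is 232/7 = €33.14 ≤ P, so producing beats shutting down (which would give -€189).

q = 7; profit = €195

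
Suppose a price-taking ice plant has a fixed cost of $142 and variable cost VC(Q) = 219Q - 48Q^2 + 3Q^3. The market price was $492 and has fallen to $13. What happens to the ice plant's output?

Output falls from 13 to 0 (the firm shuts down)

MC = 219 - 96Q + 9Q^2; the shutdown threshold is min AVC = $27 (at Q = 8).
At P = $492 ≥ min AVC, set P = MC on the rising branch: Q = 13.
At P = $13 < min AVC = $27, price no longer covers variable cost at any output, so the firm shuts down: Q = 0.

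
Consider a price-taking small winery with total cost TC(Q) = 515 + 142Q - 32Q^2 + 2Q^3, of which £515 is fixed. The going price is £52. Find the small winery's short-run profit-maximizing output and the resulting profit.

Profit = -£191 at Q = 9

AVC = 142 - 32Q + 2Q^2; min AVC = £14 at Q = 8. Since P = £52 ≥ min AVC, the firm produces.
With MC = 142 - 64Q + 6Q^2, P = MC on the upward-sloping part at Q* = 9.
TR = 52·9 = 468. TC = 515 + 144 = 659. Profit = 468 − 659 = -£191.
Shutting down would mean losing the fixed cost of £515, so operating at a loss of £191 is better by £324.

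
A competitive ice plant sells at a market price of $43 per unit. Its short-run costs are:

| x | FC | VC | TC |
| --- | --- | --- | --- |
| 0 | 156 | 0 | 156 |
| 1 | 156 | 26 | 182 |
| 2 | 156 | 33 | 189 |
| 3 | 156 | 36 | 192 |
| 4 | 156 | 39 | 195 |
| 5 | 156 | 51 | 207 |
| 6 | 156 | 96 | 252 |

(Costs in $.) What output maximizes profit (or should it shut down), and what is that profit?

x = 5; profit = $8

Compute π = P·x − TC at each output: x=0: -156; x=1: -139; x=2: -103; x=3: -63; x=4: -23; x=5: 8; x=6: 6.
Profit is maximized at x = 5. AVC there is 51/5 = $10.20 ≤ P, so producing beats shutting down (which would give -$156).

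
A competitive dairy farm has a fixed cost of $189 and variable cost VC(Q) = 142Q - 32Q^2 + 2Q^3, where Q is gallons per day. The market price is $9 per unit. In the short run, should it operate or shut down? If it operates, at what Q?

Shut down

From TC, MC = TC'(Q) = 142 - 64Q + 6Q^2 and AVC = VC/Q = 142 - 32Q + 2Q^2.
AVC is minimized where dAVC/dQ = -32 + 4Q = 0, at Q = 8; min AVC = 142 - 32·8 + 2·8^2 = $14.
P = $9 lies below min AVC = $14; no output level covers variable cost.
Shutting down limits the loss to fixed cost, $189.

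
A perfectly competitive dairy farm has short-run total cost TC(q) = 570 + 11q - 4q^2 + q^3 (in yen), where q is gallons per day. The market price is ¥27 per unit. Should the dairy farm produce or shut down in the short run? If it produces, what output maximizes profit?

Produce at q = 4

Variable cost is VC = 11q - 4q^2 + q^3, so AVC = VC/q = 11 - 4q + q^2 and MC = dTC/dq = 11 - 8q + 3q^2.
AVC hits its minimum where MC = AVC, at q = 2, giving min AVC = 11 - 4·2 + 2^2 = ¥7.
Because ¥27 ≥ ¥7, revenue can cover variable cost; the firm operates.
Solving P = MC: -16 - 8q + 3q^2 = 0 ⇒ q = -4/3 or 4. On the upward-sloping branch, q* = 4.
Check: AVC at q = 4 is ¥11 ≤ P, so revenue covers variable cost.
Profit = P·q − TC = 27·4 − 614 = -¥506, a loss, but smaller than the ¥570 fixed cost the firm would lose by shutting down.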